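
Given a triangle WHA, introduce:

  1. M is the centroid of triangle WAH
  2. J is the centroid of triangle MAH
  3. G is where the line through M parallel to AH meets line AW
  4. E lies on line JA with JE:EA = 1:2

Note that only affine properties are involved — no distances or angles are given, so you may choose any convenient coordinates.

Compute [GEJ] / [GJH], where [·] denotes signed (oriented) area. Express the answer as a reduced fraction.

[GEJ]:[GJH] = 2/3

Assign W = (0, 0), H = (1, 0), A = (0, 1) — the answer is frame-independent, so this choice is without loss of generality.
1. M is the centroid of triangle WAH ⇒ M = (1/3, 1/3)
2. J is the centroid of triangle MAH ⇒ J = (4/9, 4/9)
3. G is where the line through M parallel to AH meets line AW ⇒ G = (0, 2/3)
4. E lies on line JA with JE:EA = 1:2 ⇒ E = (8/27, 17/27)
2·[GEJ] = -4/81, 2·[GJH] = -2/27
[GEJ]:[GJH] = -4/81:-2/27 = 2/3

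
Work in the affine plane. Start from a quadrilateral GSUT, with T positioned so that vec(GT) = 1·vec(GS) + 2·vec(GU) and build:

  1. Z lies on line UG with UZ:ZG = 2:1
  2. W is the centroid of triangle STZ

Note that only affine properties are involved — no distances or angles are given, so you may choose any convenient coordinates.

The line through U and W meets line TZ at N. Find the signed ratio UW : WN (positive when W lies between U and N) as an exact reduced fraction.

UW:WN = -2

Assign G = (0, 0), S = (1, 0), U = (0, 1), T = (1, 2) — the answer is frame-independent, so this choice is without loss of generality.
1. Z lies on line UG with UZ:ZG = 2:1 ⇒ Z = (0, 1/3)
2. W is the centroid of triangle STZ ⇒ W = (2/3, 7/9)
line UW meets TZ at N = (1/3, 8/9)
W = U + t·(N−U) with t = 2, so UW:WN = 2:-1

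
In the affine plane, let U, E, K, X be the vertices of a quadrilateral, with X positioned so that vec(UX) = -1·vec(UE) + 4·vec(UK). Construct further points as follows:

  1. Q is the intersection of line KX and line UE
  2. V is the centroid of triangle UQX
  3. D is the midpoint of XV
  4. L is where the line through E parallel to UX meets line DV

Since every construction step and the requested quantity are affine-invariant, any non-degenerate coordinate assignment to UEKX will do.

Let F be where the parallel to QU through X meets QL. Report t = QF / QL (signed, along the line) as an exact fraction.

Choose coordinates U = (0, 0), E = (1, 0), K = (0, 1), X = (-1, 4).
1. Q is the intersection of line KX and line UE ⇒ Q = (1/3, 0)
2. V is the centroid of triangle UQX ⇒ V = (-2/9, 4/3)
3. D is the midpoint of XV ⇒ D = (-11/18, 8/3)
4. L is where the line through E parallel to UX meets line DV ⇒ L = (6, -20)
through X parallel to QU: direction (-1/3, 0); meets QL at F = (-4/5, 4)
F = Q + t·(L−Q) with t = -1/5

t = -1/5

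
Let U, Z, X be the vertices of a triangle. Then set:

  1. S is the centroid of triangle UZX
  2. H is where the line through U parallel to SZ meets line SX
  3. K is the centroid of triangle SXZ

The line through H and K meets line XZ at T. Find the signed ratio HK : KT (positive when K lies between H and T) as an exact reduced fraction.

Set U = (0, 0), Z = (1, 0), X = (0, 1); any affine frame gives the same invariant.
1. S is the centroid of triangle UZX ⇒ S = (1/3, 1/3)
2. H is where the line through U parallel to SZ meets line SX ⇒ H = (2/3, -1/3)
3. K is the centroid of triangle SXZ ⇒ K = (4/9, 4/9)
line HK meets XZ at T = (2/5, 3/5)
K = H + t·(T−H) with t = 5/6, so HK:KT = 5/6:1/6

HK:KT = 5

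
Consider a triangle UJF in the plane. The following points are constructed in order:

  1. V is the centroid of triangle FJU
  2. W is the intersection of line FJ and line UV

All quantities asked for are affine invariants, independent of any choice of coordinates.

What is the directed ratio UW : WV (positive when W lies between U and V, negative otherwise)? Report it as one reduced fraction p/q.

UW:WV = -3

Choose coordinates U = (0, 0), J = (1, 0), F = (0, 1).
1. V is the centroid of triangle FJU ⇒ V = (1/3, 1/3)
2. W is the intersection of line FJ and line UV ⇒ W = (1/2, 1/2)
W = U + t·(V−U) with t = 3/2, so UW:WV = t:(1−t) = 3/2:-1/2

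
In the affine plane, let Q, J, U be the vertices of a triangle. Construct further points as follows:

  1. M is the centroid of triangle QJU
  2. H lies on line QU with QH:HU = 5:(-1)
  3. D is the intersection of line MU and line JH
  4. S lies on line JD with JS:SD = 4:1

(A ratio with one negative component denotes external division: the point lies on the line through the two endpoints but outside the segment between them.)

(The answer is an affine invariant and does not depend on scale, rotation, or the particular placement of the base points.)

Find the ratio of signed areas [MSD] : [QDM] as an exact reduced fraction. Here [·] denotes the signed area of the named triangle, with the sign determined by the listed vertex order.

[MSD]:[QDM] = -1/5

Work in coordinates with Q = (0, 0), J = (1, 0), U = (0, 1).
1. M is the centroid of triangle QJU ⇒ M = (1/3, 1/3)
2. H lies on line QU with QH:HU = 5:(-1) ⇒ H = (0, 5/4)
3. D is the intersection of line MU and line JH ⇒ D = (-1/3, 5/3)
4. S lies on line JD with JS:SD = 4:1 ⇒ S = (-1/15, 4/3)
2·[MSD] = 2/15, 2·[QDM] = -2/3
[MSD]:[QDM] = 2/15:-2/3 = -1/5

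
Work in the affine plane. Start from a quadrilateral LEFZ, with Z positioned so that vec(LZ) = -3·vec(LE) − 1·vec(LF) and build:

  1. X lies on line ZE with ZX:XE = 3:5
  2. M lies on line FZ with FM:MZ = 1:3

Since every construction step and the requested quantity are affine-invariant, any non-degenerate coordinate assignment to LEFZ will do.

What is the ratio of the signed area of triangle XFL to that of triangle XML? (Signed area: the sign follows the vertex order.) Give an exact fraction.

[XFL]:[XML] = 16/13

Assign L = (0, 0), E = (1, 0), F = (0, 1), Z = (-3, -1) — the answer is frame-independent, so this choice is without loss of generality.
1. X lies on line ZE with ZX:XE = 3:5 ⇒ X = (-3/2, -5/8)
2. M lies on line FZ with FM:MZ = 1:3 ⇒ M = (-3/4, 1/2)
2·[XFL] = -3/2, 2·[XML] = -39/32
[XFL]:[XML] = -3/2:-39/32 = 16/13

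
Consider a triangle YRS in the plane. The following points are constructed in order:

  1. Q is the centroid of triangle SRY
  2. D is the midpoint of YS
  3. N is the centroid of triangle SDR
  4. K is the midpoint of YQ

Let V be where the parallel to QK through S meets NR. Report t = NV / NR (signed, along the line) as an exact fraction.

Choose coordinates Y = (0, 0), R = (1, 0), S = (0, 1).
1. Q is the centroid of triangle SRY ⇒ Q = (1/3, 1/3)
2. D is the midpoint of YS ⇒ D = (0, 1/2)
3. N is the centroid of triangle SDR ⇒ N = (1/3, 1/2)
4. K is the midpoint of YQ ⇒ K = (1/6, 1/6)
through S parallel to QK: direction (-1/6, -1/6); meets NR at V = (-1/7, 6/7)
V = N + t·(R−N) with t = -5/7

t = -5/7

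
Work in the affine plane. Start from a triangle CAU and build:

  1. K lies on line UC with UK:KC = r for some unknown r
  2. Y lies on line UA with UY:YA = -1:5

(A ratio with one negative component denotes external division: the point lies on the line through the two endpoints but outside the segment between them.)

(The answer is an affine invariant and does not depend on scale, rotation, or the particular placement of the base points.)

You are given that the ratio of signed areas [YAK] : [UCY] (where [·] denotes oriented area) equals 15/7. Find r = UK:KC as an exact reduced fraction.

Set C = (0, 0), A = (1, 0), U = (0, 1); any affine frame gives the same invariant.
1. With UK:KC = r, write λ = r/(r+1) so K = U + λ·(C−U); K is affine-linear in λ
2. Y lies on line UA with UY:YA = -1:5 ⇒ Y = (-1/4, 5/4)
Every point depending on K is an affine combination of K and λ-independent points, so each such coordinate is linear in λ; the λ² term in each signed area is a multiple of (C−U)×(C−U) = 0, so 2·[YAK] and 2·[UCY] are each linear in λ. Evaluating at λ=0 and λ=1:
  2·[YAK] = -5/4·λ,   2·[UCY] = -1/4
So [YAK]:[UCY] = (-5/4·λ) / (-1/4). Setting this equal to 15/7:
  -5/4·λ = 15/7·(-1/4)  ⇒  λ = 3/7
Then r = λ/(1−λ) = (3/7)/(4/7) = 3/4. Check: with r = 3/4, K = (0, 4/7) and [YAK]:[UCY] = 15/7 as required.

r = 3/4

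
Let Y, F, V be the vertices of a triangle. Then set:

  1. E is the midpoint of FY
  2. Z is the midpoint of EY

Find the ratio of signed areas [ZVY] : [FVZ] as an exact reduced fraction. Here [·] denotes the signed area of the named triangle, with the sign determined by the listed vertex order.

Choose coordinates Y = (0, 0), F = (1, 0), V = (0, 1).
1. E is the midpoint of FY ⇒ E = (1/2, 0)
2. Z is the midpoint of EY ⇒ Z = (1/4, 0)
2·[ZVY] = 1/4, 2·[FVZ] = 3/4
[ZVY]:[FVZ] = 1/4:3/4 = 1/3

[ZVY]:[FVZ] = 1/3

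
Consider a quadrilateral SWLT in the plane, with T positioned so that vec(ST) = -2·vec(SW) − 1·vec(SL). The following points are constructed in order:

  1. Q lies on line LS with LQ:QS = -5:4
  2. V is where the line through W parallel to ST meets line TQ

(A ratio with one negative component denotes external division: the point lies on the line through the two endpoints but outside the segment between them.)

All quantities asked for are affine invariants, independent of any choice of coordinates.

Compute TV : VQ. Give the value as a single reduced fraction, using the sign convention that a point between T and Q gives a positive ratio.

Assign S = (0, 0), W = (1, 0), L = (0, 1), T = (-2, -1) — the answer is frame-independent, so this choice is without loss of generality.
1. Q lies on line LS with LQ:QS = -5:4 ⇒ Q = (0, -4)
2. V is where the line through W parallel to ST meets line TQ ⇒ V = (-7/4, -11/8)
V = T + t·(Q−T) with t = 1/8, so TV:VQ = t:(1−t) = 1/8:7/8

TV:VQ = 1/7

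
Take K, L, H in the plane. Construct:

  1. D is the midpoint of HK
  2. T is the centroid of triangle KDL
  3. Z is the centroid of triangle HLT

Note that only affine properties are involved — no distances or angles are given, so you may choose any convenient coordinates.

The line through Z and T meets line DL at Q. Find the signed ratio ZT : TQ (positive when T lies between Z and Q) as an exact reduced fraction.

ZT:TQ = -5/3

Set K = (0, 0), L = (1, 0), H = (0, 1); any affine frame gives the same invariant.
1. D is the midpoint of HK ⇒ D = (0, 1/2)
2. T is the centroid of triangle KDL ⇒ T = (1/3, 1/6)
3. Z is the centroid of triangle HLT ⇒ Z = (4/9, 7/18)
line ZT meets DL at Q = (2/5, 3/10)
T = Z + t·(Q−Z) with t = 5/2, so ZT:TQ = 5/2:-3/2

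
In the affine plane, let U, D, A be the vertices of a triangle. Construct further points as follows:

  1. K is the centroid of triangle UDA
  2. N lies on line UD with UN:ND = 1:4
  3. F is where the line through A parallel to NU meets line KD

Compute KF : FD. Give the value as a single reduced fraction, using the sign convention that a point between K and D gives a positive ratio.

Choose coordinates U = (0, 0), D = (1, 0), A = (0, 1).
1. K is the centroid of triangle UDA ⇒ K = (1/3, 1/3)
2. N lies on line UD with UN:ND = 1:4 ⇒ N = (1/5, 0)
3. F is where the line through A parallel to NU meets line KD ⇒ F = (-1, 1)
F = K + t·(D−K) with t = -2, so KF:FD = t:(1−t) = -2:3

KF:FD = -2/3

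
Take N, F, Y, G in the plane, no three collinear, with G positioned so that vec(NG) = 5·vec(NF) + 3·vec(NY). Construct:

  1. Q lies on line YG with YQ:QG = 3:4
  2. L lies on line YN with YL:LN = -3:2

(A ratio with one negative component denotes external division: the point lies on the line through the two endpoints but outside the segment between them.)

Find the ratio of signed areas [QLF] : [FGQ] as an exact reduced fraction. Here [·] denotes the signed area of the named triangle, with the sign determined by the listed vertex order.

Work in coordinates with N = (0, 0), F = (1, 0), Y = (0, 1), G = (5, 3).
1. Q lies on line YG with YQ:QG = 3:4 ⇒ Q = (15/7, 13/7)
2. L lies on line YN with YL:LN = -3:2 ⇒ L = (0, -2)
2·[QLF] = -3/7, 2·[FGQ] = 4
[QLF]:[FGQ] = -3/7:4 = -3/28

[QLF]:[FGQ] = -3/28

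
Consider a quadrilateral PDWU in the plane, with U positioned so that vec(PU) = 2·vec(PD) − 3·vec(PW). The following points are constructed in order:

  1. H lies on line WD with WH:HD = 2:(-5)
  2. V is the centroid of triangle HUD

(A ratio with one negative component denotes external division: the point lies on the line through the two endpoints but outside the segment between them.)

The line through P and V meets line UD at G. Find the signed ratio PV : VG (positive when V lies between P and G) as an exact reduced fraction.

PV:VG = 17/10

Assign P = (0, 0), D = (1, 0), W = (0, 1), U = (2, -3) — the answer is frame-independent, so this choice is without loss of generality.
1. H lies on line WD with WH:HD = 2:(-5) ⇒ H = (-2/3, 5/3)
2. V is the centroid of triangle HUD ⇒ V = (7/9, -4/9)
line PV meets UD at G = (21/17, -12/17)
V = P + t·(G−P) with t = 17/27, so PV:VG = 17/27:10/27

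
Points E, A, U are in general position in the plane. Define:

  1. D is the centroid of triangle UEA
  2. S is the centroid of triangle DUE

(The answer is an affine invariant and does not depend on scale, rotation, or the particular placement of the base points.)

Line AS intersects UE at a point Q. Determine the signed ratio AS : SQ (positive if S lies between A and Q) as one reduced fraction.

Assign E = (0, 0), A = (1, 0), U = (0, 1) — the answer is frame-independent, so this choice is without loss of generality.
1. D is the centroid of triangle UEA ⇒ D = (1/3, 1/3)
2. S is the centroid of triangle DUE ⇒ S = (1/9, 4/9)
line AS meets UE at Q = (0, 1/2)
S = A + t·(Q−A) with t = 8/9, so AS:SQ = 8/9:1/9

AS:SQ = 8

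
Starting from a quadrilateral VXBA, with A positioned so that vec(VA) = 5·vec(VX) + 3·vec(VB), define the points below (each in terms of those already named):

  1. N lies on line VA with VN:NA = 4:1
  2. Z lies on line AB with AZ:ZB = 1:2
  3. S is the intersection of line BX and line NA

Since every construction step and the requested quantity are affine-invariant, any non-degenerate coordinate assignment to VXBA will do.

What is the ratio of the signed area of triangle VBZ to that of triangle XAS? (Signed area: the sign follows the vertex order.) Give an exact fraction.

[VBZ]:[XAS] = -80/63

Assign V = (0, 0), X = (1, 0), B = (0, 1), A = (5, 3) — the answer is frame-independent, so this choice is without loss of generality.
1. N lies on line VA with VN:NA = 4:1 ⇒ N = (4, 12/5)
2. Z lies on line AB with AZ:ZB = 1:2 ⇒ Z = (10/3, 7/3)
3. S is the intersection of line BX and line NA ⇒ S = (5/8, 3/8)
2·[VBZ] = -10/3, 2·[XAS] = 21/8
[VBZ]:[XAS] = -10/3:21/8 = -80/63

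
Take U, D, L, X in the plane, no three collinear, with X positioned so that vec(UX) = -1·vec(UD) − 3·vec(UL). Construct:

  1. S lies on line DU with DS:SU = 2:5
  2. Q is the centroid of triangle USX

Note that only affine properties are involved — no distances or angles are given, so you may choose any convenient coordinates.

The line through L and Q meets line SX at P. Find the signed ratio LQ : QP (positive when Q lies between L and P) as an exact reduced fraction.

Set U = (0, 0), D = (1, 0), L = (0, 1), X = (-1, -3); any affine frame gives the same invariant.
1. S lies on line DU with DS:SU = 2:5 ⇒ S = (5/7, 0)
2. Q is the centroid of triangle USX ⇒ Q = (-2/21, -1)
line LQ meets SX at P = (-9/77, -16/11)
Q = L + t·(P−L) with t = 22/27, so LQ:QP = 22/27:5/27

LQ:QP = 22/5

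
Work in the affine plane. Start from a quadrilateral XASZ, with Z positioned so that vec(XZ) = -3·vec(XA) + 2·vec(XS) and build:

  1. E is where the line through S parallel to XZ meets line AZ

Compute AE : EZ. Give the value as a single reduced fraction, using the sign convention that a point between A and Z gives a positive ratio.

AE:EZ = -1/3

Choose coordinates X = (0, 0), A = (1, 0), S = (0, 1), Z = (-3, 2).
1. E is where the line through S parallel to XZ meets line AZ ⇒ E = (3, -1)
E = A + t·(Z−A) with t = -1/2, so AE:EZ = t:(1−t) = -1/2:3/2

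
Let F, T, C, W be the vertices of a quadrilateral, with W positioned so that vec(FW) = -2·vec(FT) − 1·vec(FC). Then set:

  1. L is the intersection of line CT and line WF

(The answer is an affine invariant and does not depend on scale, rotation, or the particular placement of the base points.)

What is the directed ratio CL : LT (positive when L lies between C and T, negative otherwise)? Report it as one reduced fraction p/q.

CL:LT = 2

Assign F = (0, 0), T = (1, 0), C = (0, 1), W = (-2, -1) — the answer is frame-independent, so this choice is without loss of generality.
1. L is the intersection of line CT and line WF ⇒ L = (2/3, 1/3)
L = C + t·(T−C) with t = 2/3, so CL:LT = t:(1−t) = 2/3:1/3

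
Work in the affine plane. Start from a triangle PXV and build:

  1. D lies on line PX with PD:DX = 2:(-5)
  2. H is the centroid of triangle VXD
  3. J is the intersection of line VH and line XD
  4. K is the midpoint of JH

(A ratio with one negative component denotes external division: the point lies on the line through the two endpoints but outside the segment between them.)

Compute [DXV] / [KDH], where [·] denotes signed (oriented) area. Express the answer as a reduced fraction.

[DXV]:[KDH] = -12

Work in coordinates with P = (0, 0), X = (1, 0), V = (0, 1).
1. D lies on line PX with PD:DX = 2:(-5) ⇒ D = (-2/3, 0)
2. H is the centroid of triangle VXD ⇒ H = (1/9, 1/3)
3. J is the intersection of line VH and line XD ⇒ J = (1/6, 0)
4. K is the midpoint of JH ⇒ K = (5/36, 1/6)
2·[DXV] = 5/3, 2·[KDH] = -5/36
[DXV]:[KDH] = 5/3:-5/36 = -12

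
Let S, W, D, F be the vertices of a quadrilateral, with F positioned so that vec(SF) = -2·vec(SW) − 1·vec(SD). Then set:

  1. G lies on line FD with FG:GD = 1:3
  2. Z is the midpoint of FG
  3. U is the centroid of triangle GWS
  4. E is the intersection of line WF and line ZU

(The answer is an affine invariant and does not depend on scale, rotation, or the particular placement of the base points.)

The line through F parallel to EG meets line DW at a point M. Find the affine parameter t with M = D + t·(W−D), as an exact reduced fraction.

t = 6/7

Set S = (0, 0), W = (1, 0), D = (0, 1), F = (-2, -1); any affine frame gives the same invariant.
1. G lies on line FD with FG:GD = 1:3 ⇒ G = (-3/2, -1/2)
2. Z is the midpoint of FG ⇒ Z = (-7/4, -3/4)
3. U is the centroid of triangle GWS ⇒ U = (-1/6, -1/6)
4. E is the intersection of line WF and line ZU ⇒ E = (-13/2, -5/2)
through F parallel to EG: direction (5, 2); meets DW at M = (6/7, 1/7)
M = D + t·(W−D) with t = 6/7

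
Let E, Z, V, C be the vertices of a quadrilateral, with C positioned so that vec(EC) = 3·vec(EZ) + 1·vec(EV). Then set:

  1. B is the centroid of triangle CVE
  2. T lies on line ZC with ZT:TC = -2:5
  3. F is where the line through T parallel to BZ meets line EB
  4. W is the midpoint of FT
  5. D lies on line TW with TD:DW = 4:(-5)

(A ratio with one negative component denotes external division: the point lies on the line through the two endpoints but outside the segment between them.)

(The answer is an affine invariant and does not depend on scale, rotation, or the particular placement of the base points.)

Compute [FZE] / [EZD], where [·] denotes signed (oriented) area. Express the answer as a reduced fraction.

Work in coordinates with E = (0, 0), Z = (1, 0), V = (0, 1), C = (3, 1).
1. B is the centroid of triangle CVE ⇒ B = (1, 2/3)
2. T lies on line ZC with ZT:TC = -2:5 ⇒ T = (-1/3, -2/3)
3. F is where the line through T parallel to BZ meets line EB ⇒ F = (-1/3, -2/9)
4. W is the midpoint of FT ⇒ W = (-1/3, -4/9)
5. D lies on line TW with TD:DW = 4:(-5) ⇒ D = (-1/3, -14/9)
2·[FZE] = 2/9, 2·[EZD] = -14/9
[FZE]:[EZD] = 2/9:-14/9 = -1/7

[FZE]:[EZD] = -1/7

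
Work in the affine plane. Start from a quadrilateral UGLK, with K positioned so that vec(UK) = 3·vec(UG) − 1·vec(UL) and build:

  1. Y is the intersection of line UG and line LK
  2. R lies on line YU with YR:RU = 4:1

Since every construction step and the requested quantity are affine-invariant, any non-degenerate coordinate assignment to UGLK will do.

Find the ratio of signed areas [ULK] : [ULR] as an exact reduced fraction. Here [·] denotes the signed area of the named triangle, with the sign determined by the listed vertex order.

[ULK]:[ULR] = 10

Assign U = (0, 0), G = (1, 0), L = (0, 1), K = (3, -1) — the answer is frame-independent, so this choice is without loss of generality.
1. Y is the intersection of line UG and line LK ⇒ Y = (3/2, 0)
2. R lies on line YU with YR:RU = 4:1 ⇒ R = (3/10, 0)
2·[ULK] = -3, 2·[ULR] = -3/10
[ULK]:[ULR] = -3:-3/10 = 10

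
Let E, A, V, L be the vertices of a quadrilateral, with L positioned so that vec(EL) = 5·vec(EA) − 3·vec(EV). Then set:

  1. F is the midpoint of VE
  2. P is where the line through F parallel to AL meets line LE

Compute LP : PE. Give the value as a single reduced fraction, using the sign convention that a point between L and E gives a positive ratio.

LP:PE = 1/2

Set E = (0, 0), A = (1, 0), V = (0, 1), L = (5, -3); any affine frame gives the same invariant.
1. F is the midpoint of VE ⇒ F = (0, 1/2)
2. P is where the line through F parallel to AL meets line LE ⇒ P = (10/3, -2)
P = L + t·(E−L) with t = 1/3, so LP:PE = t:(1−t) = 1/3:2/3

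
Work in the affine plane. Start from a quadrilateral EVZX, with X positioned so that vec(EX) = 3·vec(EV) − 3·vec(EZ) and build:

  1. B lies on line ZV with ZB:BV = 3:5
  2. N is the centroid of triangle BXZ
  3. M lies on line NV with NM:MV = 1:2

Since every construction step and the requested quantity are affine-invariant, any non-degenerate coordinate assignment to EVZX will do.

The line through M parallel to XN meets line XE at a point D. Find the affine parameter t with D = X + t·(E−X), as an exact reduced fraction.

t = -13/144

Assign E = (0, 0), V = (1, 0), Z = (0, 1), X = (3, -3) — the answer is frame-independent, so this choice is without loss of generality.
1. B lies on line ZV with ZB:BV = 3:5 ⇒ B = (3/8, 5/8)
2. N is the centroid of triangle BXZ ⇒ N = (9/8, -11/24)
3. M lies on line NV with NM:MV = 1:2 ⇒ M = (13/12, -11/36)
through M parallel to XN: direction (-15/8, 61/24); meets XE at D = (157/48, -157/48)
D = X + t·(E−X) with t = -13/144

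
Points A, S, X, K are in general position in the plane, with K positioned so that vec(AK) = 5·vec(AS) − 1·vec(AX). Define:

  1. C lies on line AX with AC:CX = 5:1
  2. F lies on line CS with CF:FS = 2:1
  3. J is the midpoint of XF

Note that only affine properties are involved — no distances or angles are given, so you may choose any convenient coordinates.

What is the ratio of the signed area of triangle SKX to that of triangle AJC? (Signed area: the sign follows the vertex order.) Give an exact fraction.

Choose coordinates A = (0, 0), S = (1, 0), X = (0, 1), K = (5, -1).
1. C lies on line AX with AC:CX = 5:1 ⇒ C = (0, 5/6)
2. F lies on line CS with CF:FS = 2:1 ⇒ F = (2/3, 5/18)
3. J is the midpoint of XF ⇒ J = (1/3, 23/36)
2·[SKX] = 3, 2·[AJC] = 5/18
[SKX]:[AJC] = 3:5/18 = 54/5

[SKX]:[AJC] = 54/5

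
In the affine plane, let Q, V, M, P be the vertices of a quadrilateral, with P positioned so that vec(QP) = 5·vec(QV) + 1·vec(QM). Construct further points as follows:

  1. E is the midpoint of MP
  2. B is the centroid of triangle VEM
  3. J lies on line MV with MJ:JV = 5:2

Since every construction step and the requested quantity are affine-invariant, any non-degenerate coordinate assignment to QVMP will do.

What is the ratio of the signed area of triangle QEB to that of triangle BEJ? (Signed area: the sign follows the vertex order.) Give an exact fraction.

Assign Q = (0, 0), V = (1, 0), M = (0, 1), P = (5, 1) — the answer is frame-independent, so this choice is without loss of generality.
1. E is the midpoint of MP ⇒ E = (5/2, 1)
2. B is the centroid of triangle VEM ⇒ B = (7/6, 2/3)
3. J lies on line MV with MJ:JV = 5:2 ⇒ J = (5/7, 2/7)
2·[QEB] = 1/2, 2·[BEJ] = -5/14
[QEB]:[BEJ] = 1/2:-5/14 = -7/5

[QEB]:[BEJ] = -7/5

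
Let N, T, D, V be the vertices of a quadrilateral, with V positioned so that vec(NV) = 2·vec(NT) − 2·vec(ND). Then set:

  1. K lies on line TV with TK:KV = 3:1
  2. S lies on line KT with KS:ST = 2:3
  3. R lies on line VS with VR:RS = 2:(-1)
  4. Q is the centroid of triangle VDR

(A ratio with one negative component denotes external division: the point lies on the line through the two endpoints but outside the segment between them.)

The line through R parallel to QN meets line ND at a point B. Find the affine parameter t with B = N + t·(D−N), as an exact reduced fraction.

Assign N = (0, 0), T = (1, 0), D = (0, 1), V = (2, -2) — the answer is frame-independent, so this choice is without loss of generality.
1. K lies on line TV with TK:KV = 3:1 ⇒ K = (7/4, -3/2)
2. S lies on line KT with KS:ST = 2:3 ⇒ S = (29/20, -9/10)
3. R lies on line VS with VR:RS = 2:(-1) ⇒ R = (9/10, 1/5)
4. Q is the centroid of triangle VDR ⇒ Q = (29/30, -4/15)
through R parallel to QN: direction (-29/30, 4/15); meets ND at B = (0, 13/29)
B = N + t·(D−N) with t = 13/29

t = 13/29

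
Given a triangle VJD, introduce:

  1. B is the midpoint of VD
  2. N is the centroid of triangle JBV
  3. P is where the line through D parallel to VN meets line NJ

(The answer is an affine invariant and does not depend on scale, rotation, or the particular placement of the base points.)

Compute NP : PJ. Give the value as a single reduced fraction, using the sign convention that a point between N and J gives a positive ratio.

NP:PJ = -2/3

Set V = (0, 0), J = (1, 0), D = (0, 1); any affine frame gives the same invariant.
1. B is the midpoint of VD ⇒ B = (0, 1/2)
2. N is the centroid of triangle JBV ⇒ N = (1/3, 1/6)
3. P is where the line through D parallel to VN meets line NJ ⇒ P = (-1, 1/2)
P = N + t·(J−N) with t = -2, so NP:PJ = t:(1−t) = -2:3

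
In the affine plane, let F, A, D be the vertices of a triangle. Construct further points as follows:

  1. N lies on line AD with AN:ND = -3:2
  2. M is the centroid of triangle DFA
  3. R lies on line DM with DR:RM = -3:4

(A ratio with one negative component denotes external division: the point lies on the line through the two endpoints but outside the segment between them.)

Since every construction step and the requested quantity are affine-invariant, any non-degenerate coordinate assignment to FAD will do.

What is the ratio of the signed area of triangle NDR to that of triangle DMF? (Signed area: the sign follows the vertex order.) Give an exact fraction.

Assign F = (0, 0), A = (1, 0), D = (0, 1) — the answer is frame-independent, so this choice is without loss of generality.
1. N lies on line AD with AN:ND = -3:2 ⇒ N = (-2, 3)
2. M is the centroid of triangle DFA ⇒ M = (1/3, 1/3)
3. R lies on line DM with DR:RM = -3:4 ⇒ R = (-1, 3)
2·[NDR] = 2, 2·[DMF] = -1/3
[NDR]:[DMF] = 2:-1/3 = -6

[NDR]:[DMF] = -6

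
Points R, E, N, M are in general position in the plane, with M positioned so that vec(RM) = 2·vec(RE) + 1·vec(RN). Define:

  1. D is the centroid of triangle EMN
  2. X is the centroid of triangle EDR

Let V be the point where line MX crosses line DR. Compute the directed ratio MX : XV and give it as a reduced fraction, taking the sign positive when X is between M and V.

Choose coordinates R = (0, 0), E = (1, 0), N = (0, 1), M = (2, 1).
1. D is the centroid of triangle EMN ⇒ D = (1, 2/3)
2. X is the centroid of triangle EDR ⇒ X = (2/3, 2/9)
line MX meets DR at V = (-2, -4/3)
X = M + t·(V−M) with t = 1/3, so MX:XV = 1/3:2/3

MX:XV = 1/2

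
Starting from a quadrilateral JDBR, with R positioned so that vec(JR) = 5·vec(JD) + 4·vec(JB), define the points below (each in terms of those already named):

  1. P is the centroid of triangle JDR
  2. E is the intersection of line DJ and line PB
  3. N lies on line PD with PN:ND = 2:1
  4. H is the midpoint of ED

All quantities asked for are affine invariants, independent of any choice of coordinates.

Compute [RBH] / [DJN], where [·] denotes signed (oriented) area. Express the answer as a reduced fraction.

[RBH]:[DJN] = 45/8

Choose coordinates J = (0, 0), D = (1, 0), B = (0, 1), R = (5, 4).
1. P is the centroid of triangle JDR ⇒ P = (2, 4/3)
2. E is the intersection of line DJ and line PB ⇒ E = (-6, 0)
3. N lies on line PD with PN:ND = 2:1 ⇒ N = (4/3, 4/9)
4. H is the midpoint of ED ⇒ H = (-5/2, 0)
2·[RBH] = -5/2, 2·[DJN] = -4/9
[RBH]:[DJN] = -5/2:-4/9 = 45/8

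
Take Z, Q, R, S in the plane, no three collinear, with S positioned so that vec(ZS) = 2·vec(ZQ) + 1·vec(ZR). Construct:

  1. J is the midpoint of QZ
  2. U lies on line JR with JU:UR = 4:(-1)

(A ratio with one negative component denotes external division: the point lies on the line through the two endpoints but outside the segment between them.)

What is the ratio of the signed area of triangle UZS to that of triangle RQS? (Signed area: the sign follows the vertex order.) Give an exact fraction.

Work in coordinates with Z = (0, 0), Q = (1, 0), R = (0, 1), S = (2, 1).
1. J is the midpoint of QZ ⇒ J = (1/2, 0)
2. U lies on line JR with JU:UR = 4:(-1) ⇒ U = (-1/6, 4/3)
2·[UZS] = 17/6, 2·[RQS] = 2
[UZS]:[RQS] = 17/6:2 = 17/12

[UZS]:[RQS] = 17/12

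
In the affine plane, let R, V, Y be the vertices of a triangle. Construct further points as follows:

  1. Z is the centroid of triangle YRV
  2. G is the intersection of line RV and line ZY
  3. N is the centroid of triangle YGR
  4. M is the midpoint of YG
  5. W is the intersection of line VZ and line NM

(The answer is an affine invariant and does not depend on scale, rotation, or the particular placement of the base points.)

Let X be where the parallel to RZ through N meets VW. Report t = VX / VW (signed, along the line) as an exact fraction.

t = 35/36

Set R = (0, 0), V = (1, 0), Y = (0, 1); any affine frame gives the same invariant.
1. Z is the centroid of triangle YRV ⇒ Z = (1/3, 1/3)
2. G is the intersection of line RV and line ZY ⇒ G = (1/2, 0)
3. N is the centroid of triangle YGR ⇒ N = (1/6, 1/3)
4. M is the midpoint of YG ⇒ M = (1/4, 1/2)
5. W is the intersection of line VZ and line NM ⇒ W = (1/5, 2/5)
through N parallel to RZ: direction (1/3, 1/3); meets VW at X = (2/9, 7/18)
X = V + t·(W−V) with t = 35/36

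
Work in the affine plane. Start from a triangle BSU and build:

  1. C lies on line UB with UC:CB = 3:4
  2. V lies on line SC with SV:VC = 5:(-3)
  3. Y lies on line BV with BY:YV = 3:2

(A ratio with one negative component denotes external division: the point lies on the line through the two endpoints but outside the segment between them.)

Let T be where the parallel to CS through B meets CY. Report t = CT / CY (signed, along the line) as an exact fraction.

t = 5/2

Choose coordinates B = (0, 0), S = (1, 0), U = (0, 1).
1. C lies on line UB with UC:CB = 3:4 ⇒ C = (0, 4/7)
2. V lies on line SC with SV:VC = 5:(-3) ⇒ V = (-3/2, 10/7)
3. Y lies on line BV with BY:YV = 3:2 ⇒ Y = (-9/10, 6/7)
through B parallel to CS: direction (1, -4/7); meets CY at T = (-9/4, 9/7)
T = C + t·(Y−C) with t = 5/2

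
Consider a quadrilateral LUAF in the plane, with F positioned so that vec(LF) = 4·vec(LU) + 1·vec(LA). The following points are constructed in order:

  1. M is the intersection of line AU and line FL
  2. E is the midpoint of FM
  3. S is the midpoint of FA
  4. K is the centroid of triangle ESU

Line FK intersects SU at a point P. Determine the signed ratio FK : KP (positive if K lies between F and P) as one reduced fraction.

FK:KP = 13/2

Choose coordinates L = (0, 0), U = (1, 0), A = (0, 1), F = (4, 1).
1. M is the intersection of line AU and line FL ⇒ M = (4/5, 1/5)
2. E is the midpoint of FM ⇒ E = (12/5, 3/5)
3. S is the midpoint of FA ⇒ S = (2, 1)
4. K is the centroid of triangle ESU ⇒ K = (9/5, 8/15)
line FK meets SU at P = (19/13, 6/13)
K = F + t·(P−F) with t = 13/15, so FK:KP = 13/15:2/15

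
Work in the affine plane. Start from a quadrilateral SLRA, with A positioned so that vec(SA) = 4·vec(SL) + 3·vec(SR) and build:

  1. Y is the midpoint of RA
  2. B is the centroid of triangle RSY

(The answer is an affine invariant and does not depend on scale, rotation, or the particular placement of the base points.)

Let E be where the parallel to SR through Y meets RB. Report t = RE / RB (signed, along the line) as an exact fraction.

t = 3

Set S = (0, 0), L = (1, 0), R = (0, 1), A = (4, 3); any affine frame gives the same invariant.
1. Y is the midpoint of RA ⇒ Y = (2, 2)
2. B is the centroid of triangle RSY ⇒ B = (2/3, 1)
through Y parallel to SR: direction (0, 1); meets RB at E = (2, 1)
E = R + t·(B−R) with t = 3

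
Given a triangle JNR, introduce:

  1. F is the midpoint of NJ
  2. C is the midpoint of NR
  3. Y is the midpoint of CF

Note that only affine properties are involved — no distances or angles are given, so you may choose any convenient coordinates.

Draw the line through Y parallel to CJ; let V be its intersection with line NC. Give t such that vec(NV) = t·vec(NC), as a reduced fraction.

t = 3/4

Work in coordinates with J = (0, 0), N = (1, 0), R = (0, 1).
1. F is the midpoint of NJ ⇒ F = (1/2, 0)
2. C is the midpoint of NR ⇒ C = (1/2, 1/2)
3. Y is the midpoint of CF ⇒ Y = (1/2, 1/4)
through Y parallel to CJ: direction (-1/2, -1/2); meets NC at V = (5/8, 3/8)
V = N + t·(C−N) with t = 3/4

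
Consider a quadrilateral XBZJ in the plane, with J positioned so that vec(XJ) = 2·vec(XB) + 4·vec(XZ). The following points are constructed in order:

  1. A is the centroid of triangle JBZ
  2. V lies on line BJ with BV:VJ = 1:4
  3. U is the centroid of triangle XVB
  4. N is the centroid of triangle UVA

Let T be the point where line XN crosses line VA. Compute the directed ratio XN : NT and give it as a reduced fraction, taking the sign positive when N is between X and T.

Set X = (0, 0), B = (1, 0), Z = (0, 1), J = (2, 4); any affine frame gives the same invariant.
1. A is the centroid of triangle JBZ ⇒ A = (1, 5/3)
2. V lies on line BJ with BV:VJ = 1:4 ⇒ V = (6/5, 4/5)
3. U is the centroid of triangle XVB ⇒ U = (11/15, 4/15)
4. N is the centroid of triangle UVA ⇒ N = (44/45, 41/45)
line XN meets VA at T = (792/695, 738/695)
N = X + t·(T−X) with t = 139/162, so XN:NT = 139/162:23/162

XN:NT = 139/23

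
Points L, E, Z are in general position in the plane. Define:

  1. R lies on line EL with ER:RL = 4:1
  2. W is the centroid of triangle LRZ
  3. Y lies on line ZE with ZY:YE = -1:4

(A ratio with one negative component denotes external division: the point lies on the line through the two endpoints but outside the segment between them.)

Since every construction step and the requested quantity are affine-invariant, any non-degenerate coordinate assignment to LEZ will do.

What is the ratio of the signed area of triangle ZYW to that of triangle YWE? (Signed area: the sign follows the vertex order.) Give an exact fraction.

[ZYW]:[YWE] = 1/4

Assign L = (0, 0), E = (1, 0), Z = (0, 1) — the answer is frame-independent, so this choice is without loss of generality.
1. R lies on line EL with ER:RL = 4:1 ⇒ R = (1/5, 0)
2. W is the centroid of triangle LRZ ⇒ W = (1/15, 1/3)
3. Y lies on line ZE with ZY:YE = -1:4 ⇒ Y = (-1/3, 4/3)
2·[ZYW] = 1/5, 2·[YWE] = 4/5
[ZYW]:[YWE] = 1/5:4/5 = 1/4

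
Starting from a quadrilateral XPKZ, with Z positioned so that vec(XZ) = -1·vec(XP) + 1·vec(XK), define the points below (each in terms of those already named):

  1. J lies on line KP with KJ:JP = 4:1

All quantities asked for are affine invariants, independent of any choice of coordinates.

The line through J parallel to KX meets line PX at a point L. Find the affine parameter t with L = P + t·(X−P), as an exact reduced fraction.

t = 1/5

Choose coordinates X = (0, 0), P = (1, 0), K = (0, 1), Z = (-1, 1).
1. J lies on line KP with KJ:JP = 4:1 ⇒ J = (4/5, 1/5)
through J parallel to KX: direction (0, -1); meets PX at L = (4/5, 0)
L = P + t·(X−P) with t = 1/5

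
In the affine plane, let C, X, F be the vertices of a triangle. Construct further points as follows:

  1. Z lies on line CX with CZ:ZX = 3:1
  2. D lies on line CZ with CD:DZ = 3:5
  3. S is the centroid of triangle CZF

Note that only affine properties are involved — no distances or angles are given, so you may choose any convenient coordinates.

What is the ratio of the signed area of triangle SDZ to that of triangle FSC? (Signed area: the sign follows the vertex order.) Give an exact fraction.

Work in coordinates with C = (0, 0), X = (1, 0), F = (0, 1).
1. Z lies on line CX with CZ:ZX = 3:1 ⇒ Z = (3/4, 0)
2. D lies on line CZ with CD:DZ = 3:5 ⇒ D = (9/32, 0)
3. S is the centroid of triangle CZF ⇒ S = (1/4, 1/3)
2·[SDZ] = 5/32, 2·[FSC] = -1/4
[SDZ]:[FSC] = 5/32:-1/4 = -5/8

[SDZ]:[FSC] = -5/8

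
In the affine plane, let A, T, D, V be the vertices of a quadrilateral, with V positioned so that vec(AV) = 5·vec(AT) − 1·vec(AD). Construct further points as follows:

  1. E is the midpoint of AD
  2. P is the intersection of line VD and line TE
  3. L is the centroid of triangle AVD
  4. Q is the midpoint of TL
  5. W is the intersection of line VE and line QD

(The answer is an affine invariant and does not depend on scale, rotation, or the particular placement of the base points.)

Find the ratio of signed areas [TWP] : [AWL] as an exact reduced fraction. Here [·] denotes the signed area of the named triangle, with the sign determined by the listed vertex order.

Choose coordinates A = (0, 0), T = (1, 0), D = (0, 1), V = (5, -1).
1. E is the midpoint of AD ⇒ E = (0, 1/2)
2. P is the intersection of line VD and line TE ⇒ P = (-5, 3)
3. L is the centroid of triangle AVD ⇒ L = (5/3, 0)
4. Q is the midpoint of TL ⇒ Q = (4/3, 0)
5. W is the intersection of line VE and line QD ⇒ W = (10/9, 1/6)
2·[TWP] = 4/3, 2·[AWL] = -5/18
[TWP]:[AWL] = 4/3:-5/18 = -24/5

[TWP]:[AWL] = -24/5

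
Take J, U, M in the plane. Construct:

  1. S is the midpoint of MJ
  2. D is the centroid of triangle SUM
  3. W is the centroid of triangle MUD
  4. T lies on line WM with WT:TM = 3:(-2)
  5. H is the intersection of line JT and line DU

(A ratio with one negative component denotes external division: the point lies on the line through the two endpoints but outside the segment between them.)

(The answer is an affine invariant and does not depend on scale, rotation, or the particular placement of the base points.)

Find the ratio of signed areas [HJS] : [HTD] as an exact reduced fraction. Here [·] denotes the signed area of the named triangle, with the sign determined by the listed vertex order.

Work in coordinates with J = (0, 0), U = (1, 0), M = (0, 1).
1. S is the midpoint of MJ ⇒ S = (0, 1/2)
2. D is the centroid of triangle SUM ⇒ D = (1/3, 1/2)
3. W is the centroid of triangle MUD ⇒ W = (4/9, 1/2)
4. T lies on line WM with WT:TM = 3:(-2) ⇒ T = (-8/9, 2)
5. H is the intersection of line JT and line DU ⇒ H = (-1/2, 9/8)
2·[HJS] = 1/4, 2·[HTD] = -35/72
[HJS]:[HTD] = 1/4:-35/72 = -18/35

[HJS]:[HTD] = -18/35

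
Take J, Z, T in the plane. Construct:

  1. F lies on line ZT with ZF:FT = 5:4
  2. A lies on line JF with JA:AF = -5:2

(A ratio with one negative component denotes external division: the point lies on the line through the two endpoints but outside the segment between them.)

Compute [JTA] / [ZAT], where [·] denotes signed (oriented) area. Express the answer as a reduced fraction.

Assign J = (0, 0), Z = (1, 0), T = (0, 1) — the answer is frame-independent, so this choice is without loss of generality.
1. F lies on line ZT with ZF:FT = 5:4 ⇒ F = (4/9, 5/9)
2. A lies on line JF with JA:AF = -5:2 ⇒ A = (20/27, 25/27)
2·[JTA] = -20/27, 2·[ZAT] = 2/3
[JTA]:[ZAT] = -20/27:2/3 = -10/9

[JTA]:[ZAT] = -10/9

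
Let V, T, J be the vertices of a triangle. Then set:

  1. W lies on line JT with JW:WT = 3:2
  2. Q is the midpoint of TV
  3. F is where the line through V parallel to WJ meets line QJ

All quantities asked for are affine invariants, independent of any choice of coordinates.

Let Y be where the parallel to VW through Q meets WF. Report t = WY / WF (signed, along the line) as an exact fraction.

t = 1/5

Assign V = (0, 0), T = (1, 0), J = (0, 1) — the answer is frame-independent, so this choice is without loss of generality.
1. W lies on line JT with JW:WT = 3:2 ⇒ W = (3/5, 2/5)
2. Q is the midpoint of TV ⇒ Q = (1/2, 0)
3. F is where the line through V parallel to WJ meets line QJ ⇒ F = (1, -1)
through Q parallel to VW: direction (3/5, 2/5); meets WF at Y = (17/25, 3/25)
Y = W + t·(F−W) with t = 1/5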